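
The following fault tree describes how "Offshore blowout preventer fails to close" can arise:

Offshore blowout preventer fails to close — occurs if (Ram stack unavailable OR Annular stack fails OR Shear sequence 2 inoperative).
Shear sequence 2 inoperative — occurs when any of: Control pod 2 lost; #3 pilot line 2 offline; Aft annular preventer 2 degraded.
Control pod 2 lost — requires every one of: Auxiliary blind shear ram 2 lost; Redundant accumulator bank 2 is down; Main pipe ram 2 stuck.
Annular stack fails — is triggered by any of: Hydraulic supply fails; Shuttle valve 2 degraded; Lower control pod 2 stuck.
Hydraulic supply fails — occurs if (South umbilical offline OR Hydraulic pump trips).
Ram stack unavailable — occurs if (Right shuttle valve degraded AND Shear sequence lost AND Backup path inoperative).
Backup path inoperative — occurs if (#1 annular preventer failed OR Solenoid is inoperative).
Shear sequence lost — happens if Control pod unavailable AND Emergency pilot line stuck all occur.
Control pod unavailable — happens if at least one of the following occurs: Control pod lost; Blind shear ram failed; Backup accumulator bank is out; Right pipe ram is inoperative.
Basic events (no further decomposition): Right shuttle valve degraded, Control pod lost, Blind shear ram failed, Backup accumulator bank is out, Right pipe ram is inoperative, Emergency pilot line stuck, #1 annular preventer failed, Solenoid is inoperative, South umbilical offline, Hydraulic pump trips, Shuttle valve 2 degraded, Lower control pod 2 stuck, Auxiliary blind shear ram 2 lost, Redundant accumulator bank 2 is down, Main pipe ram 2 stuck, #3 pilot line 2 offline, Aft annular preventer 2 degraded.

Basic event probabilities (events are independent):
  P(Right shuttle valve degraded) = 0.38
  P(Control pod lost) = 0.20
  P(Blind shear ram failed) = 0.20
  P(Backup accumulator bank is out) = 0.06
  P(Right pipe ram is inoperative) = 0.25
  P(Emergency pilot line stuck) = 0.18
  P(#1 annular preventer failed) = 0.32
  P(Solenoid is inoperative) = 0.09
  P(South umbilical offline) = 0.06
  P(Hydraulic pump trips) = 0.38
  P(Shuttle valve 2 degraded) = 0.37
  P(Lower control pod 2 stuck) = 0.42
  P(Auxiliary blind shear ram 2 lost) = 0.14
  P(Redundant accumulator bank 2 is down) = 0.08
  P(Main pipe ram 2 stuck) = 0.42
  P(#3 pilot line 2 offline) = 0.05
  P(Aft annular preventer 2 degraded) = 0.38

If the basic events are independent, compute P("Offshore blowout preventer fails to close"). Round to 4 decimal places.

P(Control pod unavailable) [OR] = 1 − (1−0.20) × (1−0.20) × (1−0.06) × (1−0.25) = 0.548800
P(Shear sequence lost) [AND] = 0.548800 × 0.18 = 0.098784
P(Backup path inoperative) [OR] = 1 − (1−0.32) × (1−0.09) = 0.381200
P(Ram stack unavailable) [AND] = 0.38 × 0.098784 × 0.381200 = 0.014309
P(Hydraulic supply fails) [OR] = 1 − (1−0.06) × (1−0.38) = 0.417200
P(Annular stack fails) [OR] = 1 − (1−0.417200) × (1−0.37) × (1−0.42) = 0.787045
P(Control pod 2 lost) [AND] = 0.14 × 0.08 × 0.42 = 0.004704
P(Shear sequence 2 inoperative) [OR] = 1 − (1−0.004704) × (1−0.05) × (1−0.38) = 0.413771
P(Offshore blowout preventer fails to close) [OR] = 1 − (1−0.014309) × (1−0.787045) × (1−0.413771) = 0.876946
Rounded to 4 decimal places: P(Offshore blowout preventer fails to close) ≈ 0.8769.

0.8769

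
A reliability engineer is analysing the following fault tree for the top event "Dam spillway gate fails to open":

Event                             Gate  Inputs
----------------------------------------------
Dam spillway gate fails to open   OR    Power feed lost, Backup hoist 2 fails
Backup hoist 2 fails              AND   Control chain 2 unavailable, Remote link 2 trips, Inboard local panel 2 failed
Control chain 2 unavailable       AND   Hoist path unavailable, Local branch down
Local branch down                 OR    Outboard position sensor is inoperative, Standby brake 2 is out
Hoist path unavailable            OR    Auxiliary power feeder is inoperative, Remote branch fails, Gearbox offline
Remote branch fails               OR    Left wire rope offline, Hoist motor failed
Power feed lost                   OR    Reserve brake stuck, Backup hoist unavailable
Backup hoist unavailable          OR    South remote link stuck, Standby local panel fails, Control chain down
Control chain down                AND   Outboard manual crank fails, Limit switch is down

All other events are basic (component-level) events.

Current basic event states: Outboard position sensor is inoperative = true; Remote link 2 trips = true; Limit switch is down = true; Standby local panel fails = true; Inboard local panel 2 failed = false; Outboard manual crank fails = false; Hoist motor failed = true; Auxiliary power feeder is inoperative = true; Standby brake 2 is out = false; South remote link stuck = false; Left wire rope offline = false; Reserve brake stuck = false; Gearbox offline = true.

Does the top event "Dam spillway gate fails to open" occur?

Control chain down [AND]: Outboard manual crank fails=not, Limit switch is down=occurs → not all inputs occur → does not occur.
Backup hoist unavailable [OR]: South remote link stuck=not, Standby local panel fails=occurs, Control chain down=not → at least one input occurs → occurs.
Power feed lost [OR]: Reserve brake stuck=not, Backup hoist unavailable=occurs → at least one input occurs → occurs.
Remote branch fails [OR]: Left wire rope offline=not, Hoist motor failed=occurs → at least one input occurs → occurs.
Hoist path unavailable [OR]: Auxiliary power feeder is inoperative=occurs, Remote branch fails=occurs, Gearbox offline=occurs → at least one input occurs → occurs.
Local branch down [OR]: Outboard position sensor is inoperative=occurs, Standby brake 2 is out=not → at least one input occurs → occurs.
Control chain 2 unavailable [AND]: Hoist path unavailable=occurs, Local branch down=occurs → all inputs occur → occurs.
Backup hoist 2 fails [AND]: Control chain 2 unavailable=occurs, Remote link 2 trips=occurs, Inboard local panel 2 failed=not → not all inputs occur → does not occur.
Dam spillway gate fails to open [OR]: Power feed lost=occurs, Backup hoist 2 fails=not → at least one input occurs → occurs.

Yes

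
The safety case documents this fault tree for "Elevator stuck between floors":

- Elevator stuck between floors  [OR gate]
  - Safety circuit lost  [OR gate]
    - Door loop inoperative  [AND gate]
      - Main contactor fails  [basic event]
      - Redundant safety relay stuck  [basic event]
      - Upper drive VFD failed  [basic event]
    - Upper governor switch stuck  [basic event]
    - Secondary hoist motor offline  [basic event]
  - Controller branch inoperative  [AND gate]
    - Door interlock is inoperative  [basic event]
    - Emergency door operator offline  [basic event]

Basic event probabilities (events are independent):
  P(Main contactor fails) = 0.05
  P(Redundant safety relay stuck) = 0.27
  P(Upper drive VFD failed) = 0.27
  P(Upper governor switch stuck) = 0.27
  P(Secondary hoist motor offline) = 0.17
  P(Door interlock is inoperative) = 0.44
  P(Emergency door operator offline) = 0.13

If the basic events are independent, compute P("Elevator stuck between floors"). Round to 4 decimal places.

0.4308

P(Door loop inoperative) [AND] = 0.05 × 0.27 × 0.27 = 0.003645
P(Safety circuit lost) [OR] = 1 − (1−0.003645) × (1−0.27) × (1−0.17) = 0.396309
P(Controller branch inoperative) [AND] = 0.44 × 0.13 = 0.057200
P(Elevator stuck between floors) [OR] = 1 − (1−0.396309) × (1−0.057200) = 0.430840
Rounded to 4 decimal places: P(Elevator stuck between floors) ≈ 0.4308.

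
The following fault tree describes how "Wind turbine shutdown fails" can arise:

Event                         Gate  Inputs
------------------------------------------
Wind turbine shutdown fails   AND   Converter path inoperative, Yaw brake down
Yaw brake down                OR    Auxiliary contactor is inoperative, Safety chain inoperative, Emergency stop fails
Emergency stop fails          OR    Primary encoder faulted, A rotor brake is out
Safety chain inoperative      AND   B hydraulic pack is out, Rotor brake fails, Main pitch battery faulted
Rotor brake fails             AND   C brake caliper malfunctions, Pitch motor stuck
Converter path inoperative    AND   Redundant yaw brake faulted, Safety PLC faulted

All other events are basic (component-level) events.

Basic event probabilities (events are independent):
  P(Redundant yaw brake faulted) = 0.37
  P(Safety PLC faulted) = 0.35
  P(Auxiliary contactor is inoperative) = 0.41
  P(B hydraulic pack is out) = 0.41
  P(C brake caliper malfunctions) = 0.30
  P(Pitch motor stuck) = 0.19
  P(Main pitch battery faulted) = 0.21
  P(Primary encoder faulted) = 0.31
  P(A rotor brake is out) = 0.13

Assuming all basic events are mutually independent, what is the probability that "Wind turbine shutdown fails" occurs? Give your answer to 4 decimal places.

0.0839

P(Converter path inoperative) [AND] = 0.37 × 0.35 = 0.129500
P(Rotor brake fails) [AND] = 0.30 × 0.19 = 0.057000
P(Safety chain inoperative) [AND] = 0.41 × 0.057000 × 0.21 = 0.004908
P(Emergency stop fails) [OR] = 1 − (1−0.31) × (1−0.13) = 0.399700
P(Yaw brake down) [OR] = 1 − (1−0.41) × (1−0.004908) × (1−0.399700) = 0.647561
P(Wind turbine shutdown fails) [AND] = 0.129500 × 0.647561 = 0.083859
Rounded to 4 decimal places: P(Wind turbine shutdown fails) ≈ 0.0839.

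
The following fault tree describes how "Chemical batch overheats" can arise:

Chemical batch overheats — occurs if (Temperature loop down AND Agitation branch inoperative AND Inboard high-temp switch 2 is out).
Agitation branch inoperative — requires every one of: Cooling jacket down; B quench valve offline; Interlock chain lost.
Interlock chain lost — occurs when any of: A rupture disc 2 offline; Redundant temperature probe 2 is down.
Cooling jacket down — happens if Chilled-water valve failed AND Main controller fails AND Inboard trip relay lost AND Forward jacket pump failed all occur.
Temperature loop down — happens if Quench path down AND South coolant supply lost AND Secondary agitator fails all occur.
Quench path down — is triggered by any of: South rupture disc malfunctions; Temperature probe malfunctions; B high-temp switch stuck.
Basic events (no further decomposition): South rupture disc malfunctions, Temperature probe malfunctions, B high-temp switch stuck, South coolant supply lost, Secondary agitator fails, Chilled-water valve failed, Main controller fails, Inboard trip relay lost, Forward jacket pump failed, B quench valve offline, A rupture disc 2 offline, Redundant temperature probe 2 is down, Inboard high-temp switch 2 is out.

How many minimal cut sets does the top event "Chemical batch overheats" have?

Quench path down [OR]: union of children's cut sets → 3 cut set(s).
Temperature loop down [AND]: one cut set from each child combined → 3 × 1 × 1 = 3 cut set(s).
Cooling jacket down [AND]: one cut set from each child combined → 1 × 1 × 1 × 1 = 1 cut set(s).
Interlock chain lost [OR]: union of children's cut sets → 2 cut set(s).
Agitation branch inoperative [AND]: one cut set from each child combined → 1 × 1 × 2 = 2 cut set(s).
Chemical batch overheats [AND]: one cut set from each child combined → 3 × 2 × 1 = 6 cut set(s).
Minimal cut sets: {A rupture disc 2 offline, B quench valve offline, Chilled-water valve failed, Forward jacket pump failed, Inboard high-temp switch 2 is out, Inboard trip relay lost, Main controller fails, Secondary agitator fails, South coolant supply lost, South rupture disc malfunctions}; {B quench valve offline, Chilled-water valve failed, Forward jacket pump failed, Inboard high-temp switch 2 is out, Inboard trip relay lost, Main controller fails, Redundant temperature probe 2 is down, Secondary agitator fails, South coolant supply lost, South rupture disc malfunctions}; {A rupture disc 2 offline, B quench valve offline, Chilled-water valve failed, Forward jacket pump failed, Inboard high-temp switch 2 is out, Inboard trip relay lost, Main controller fails, Secondary agitator fails, South coolant supply lost, Temperature probe malfunctions}; {B quench valve offline, Chilled-water valve failed, Forward jacket pump failed, Inboard high-temp switch 2 is out, Inboard trip relay lost, Main controller fails, Redundant temperature probe 2 is down, Secondary agitator fails, South coolant supply lost, Temperature probe malfunctions}; {A rupture disc 2 offline, B high-temp switch stuck, B quench valve offline, Chilled-water valve failed, Forward jacket pump failed, Inboard high-temp switch 2 is out, Inboard trip relay lost, Main controller fails, Secondary agitator fails, South coolant supply lost}; {B high-temp switch stuck, B quench valve offline, Chilled-water valve failed, Forward jacket pump failed, Inboard high-temp switch 2 is out, Inboard trip relay lost, Main controller fails, Redundant temperature probe 2 is down, Secondary agitator fails, South coolant supply lost}.

6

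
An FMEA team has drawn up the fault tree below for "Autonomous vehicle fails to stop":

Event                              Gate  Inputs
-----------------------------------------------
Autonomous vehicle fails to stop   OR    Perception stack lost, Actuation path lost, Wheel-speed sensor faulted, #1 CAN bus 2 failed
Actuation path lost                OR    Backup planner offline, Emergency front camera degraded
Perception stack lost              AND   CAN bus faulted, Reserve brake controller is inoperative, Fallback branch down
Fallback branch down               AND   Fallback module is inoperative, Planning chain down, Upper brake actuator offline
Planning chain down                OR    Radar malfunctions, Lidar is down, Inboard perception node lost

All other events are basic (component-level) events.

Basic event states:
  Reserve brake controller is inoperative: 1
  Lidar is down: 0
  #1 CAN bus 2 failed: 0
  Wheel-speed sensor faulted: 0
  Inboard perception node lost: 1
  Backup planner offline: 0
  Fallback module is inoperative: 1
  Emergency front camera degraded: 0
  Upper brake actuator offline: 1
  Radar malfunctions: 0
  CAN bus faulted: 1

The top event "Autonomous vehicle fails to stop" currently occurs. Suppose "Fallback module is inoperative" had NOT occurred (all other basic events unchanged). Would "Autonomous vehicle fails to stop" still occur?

Counterfactual: set "Fallback module is inoperative" to not occurred.
Planning chain down [OR]: Radar malfunctions=not, Lidar is down=not, Inboard perception node lost=occurs → at least one input occurs → occurs.
Fallback branch down [AND]: Fallback module is inoperative=not, Planning chain down=occurs, Upper brake actuator offline=occurs → not all inputs occur → does not occur.
Perception stack lost [AND]: CAN bus faulted=occurs, Reserve brake controller is inoperative=occurs, Fallback branch down=not → not all inputs occur → does not occur.
Actuation path lost [OR]: Backup planner offline=not, Emergency front camera degraded=not → no input occurs → does not occur.
Autonomous vehicle fails to stop [OR]: Perception stack lost=not, Actuation path lost=not, Wheel-speed sensor faulted=not, #1 CAN bus 2 failed=not → no input occurs → does not occur.

No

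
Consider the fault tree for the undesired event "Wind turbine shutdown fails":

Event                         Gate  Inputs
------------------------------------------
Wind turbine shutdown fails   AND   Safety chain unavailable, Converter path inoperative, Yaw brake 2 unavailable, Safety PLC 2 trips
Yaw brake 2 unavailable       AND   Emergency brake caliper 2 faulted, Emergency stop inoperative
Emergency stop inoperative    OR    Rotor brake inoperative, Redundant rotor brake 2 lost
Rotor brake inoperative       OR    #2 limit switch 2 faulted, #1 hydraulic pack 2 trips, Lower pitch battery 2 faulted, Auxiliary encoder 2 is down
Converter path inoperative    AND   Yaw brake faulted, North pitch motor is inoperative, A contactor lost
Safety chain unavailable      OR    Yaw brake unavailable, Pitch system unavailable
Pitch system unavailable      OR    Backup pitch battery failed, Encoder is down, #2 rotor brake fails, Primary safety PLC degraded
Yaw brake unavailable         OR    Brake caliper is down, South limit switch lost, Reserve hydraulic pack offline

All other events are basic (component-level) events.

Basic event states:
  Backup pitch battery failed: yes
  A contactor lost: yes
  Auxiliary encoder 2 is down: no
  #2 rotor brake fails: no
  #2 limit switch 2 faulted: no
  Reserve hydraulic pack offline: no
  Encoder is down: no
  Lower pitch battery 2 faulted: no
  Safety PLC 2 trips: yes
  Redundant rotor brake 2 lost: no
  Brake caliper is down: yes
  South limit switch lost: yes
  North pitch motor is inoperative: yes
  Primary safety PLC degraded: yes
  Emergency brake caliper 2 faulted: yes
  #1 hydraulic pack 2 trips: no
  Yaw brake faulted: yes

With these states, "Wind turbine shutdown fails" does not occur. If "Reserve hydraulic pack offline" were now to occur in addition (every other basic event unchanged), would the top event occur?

Counterfactual: set "Reserve hydraulic pack offline" to occurred.
Yaw brake unavailable [OR]: Brake caliper is down=occurs, South limit switch lost=occurs, Reserve hydraulic pack offline=occurs → at least one input occurs → occurs.
Pitch system unavailable [OR]: Backup pitch battery failed=occurs, Encoder is down=not, #2 rotor brake fails=not, Primary safety PLC degraded=occurs → at least one input occurs → occurs.
Safety chain unavailable [OR]: Yaw brake unavailable=occurs, Pitch system unavailable=occurs → at least one input occurs → occurs.
Converter path inoperative [AND]: Yaw brake faulted=occurs, North pitch motor is inoperative=occurs, A contactor lost=occurs → all inputs occur → occurs.
Rotor brake inoperative [OR]: #2 limit switch 2 faulted=not, #1 hydraulic pack 2 trips=not, Lower pitch battery 2 faulted=not, Auxiliary encoder 2 is down=not → no input occurs → does not occur.
Emergency stop inoperative [OR]: Rotor brake inoperative=not, Redundant rotor brake 2 lost=not → no input occurs → does not occur.
Yaw brake 2 unavailable [AND]: Emergency brake caliper 2 faulted=occurs, Emergency stop inoperative=not → not all inputs occur → does not occur.
Wind turbine shutdown fails [AND]: Safety chain unavailable=occurs, Converter path inoperative=occurs, Yaw brake 2 unavailable=not, Safety PLC 2 trips=occurs → not all inputs occur → does not occur.

No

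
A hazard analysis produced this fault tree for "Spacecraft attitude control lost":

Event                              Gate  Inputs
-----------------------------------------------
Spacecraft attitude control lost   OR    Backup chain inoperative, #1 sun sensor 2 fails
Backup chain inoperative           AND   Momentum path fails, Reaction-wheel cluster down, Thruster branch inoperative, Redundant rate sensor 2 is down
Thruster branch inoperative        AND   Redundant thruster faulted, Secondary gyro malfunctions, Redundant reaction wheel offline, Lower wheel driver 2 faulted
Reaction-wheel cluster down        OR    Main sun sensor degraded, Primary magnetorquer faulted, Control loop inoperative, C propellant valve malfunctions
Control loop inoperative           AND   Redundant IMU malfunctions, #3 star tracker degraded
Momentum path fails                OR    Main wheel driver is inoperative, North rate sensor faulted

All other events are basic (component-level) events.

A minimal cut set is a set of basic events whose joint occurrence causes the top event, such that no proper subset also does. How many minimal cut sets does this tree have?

9

Momentum path fails [OR]: union of children's cut sets → 2 cut set(s).
Control loop inoperative [AND]: one cut set from each child combined → 1 × 1 = 1 cut set(s).
Reaction-wheel cluster down [OR]: union of children's cut sets → 4 cut set(s).
Thruster branch inoperative [AND]: one cut set from each child combined → 1 × 1 × 1 × 1 = 1 cut set(s).
Backup chain inoperative [AND]: one cut set from each child combined → 2 × 4 × 1 × 1 = 8 cut set(s).
Spacecraft attitude control lost [OR]: union of children's cut sets → 9 cut set(s).
Minimal cut sets: {Lower wheel driver 2 faulted, Main sun sensor degraded, Main wheel driver is inoperative, Redundant rate sensor 2 is down, Redundant reaction wheel offline, Redundant thruster faulted, Secondary gyro malfunctions}; {Lower wheel driver 2 faulted, Main wheel driver is inoperative, Primary magnetorquer faulted, Redundant rate sensor 2 is down, Redundant reaction wheel offline, Redundant thruster faulted, Secondary gyro malfunctions}; {#3 star tracker degraded, Lower wheel driver 2 faulted, Main wheel driver is inoperative, Redundant IMU malfunctions, Redundant rate sensor 2 is down, Redundant reaction wheel offline, Redundant thruster faulted, Secondary gyro malfunctions}; {C propellant valve malfunctions, Lower wheel driver 2 faulted, Main wheel driver is inoperative, Redundant rate sensor 2 is down, Redundant reaction wheel offline, Redundant thruster faulted, Secondary gyro malfunctions}; {Lower wheel driver 2 faulted, Main sun sensor degraded, North rate sensor faulted, Redundant rate sensor 2 is down, Redundant reaction wheel offline, Redundant thruster faulted, Secondary gyro malfunctions}; {Lower wheel driver 2 faulted, North rate sensor faulted, Primary magnetorquer faulted, Redundant rate sensor 2 is down, Redundant reaction wheel offline, Redundant thruster faulted, Secondary gyro malfunctions}; {#3 star tracker degraded, Lower wheel driver 2 faulted, North rate sensor faulted, Redundant IMU malfunctions, Redundant rate sensor 2 is down, Redundant reaction wheel offline, Redundant thruster faulted, Secondary gyro malfunctions}; {C propellant valve malfunctions, Lower wheel driver 2 faulted, North rate sensor faulted, Redundant rate sensor 2 is down, Redundant reaction wheel offline, Redundant thruster faulted, Secondary gyro malfunctions}; {#1 sun sensor 2 fails}.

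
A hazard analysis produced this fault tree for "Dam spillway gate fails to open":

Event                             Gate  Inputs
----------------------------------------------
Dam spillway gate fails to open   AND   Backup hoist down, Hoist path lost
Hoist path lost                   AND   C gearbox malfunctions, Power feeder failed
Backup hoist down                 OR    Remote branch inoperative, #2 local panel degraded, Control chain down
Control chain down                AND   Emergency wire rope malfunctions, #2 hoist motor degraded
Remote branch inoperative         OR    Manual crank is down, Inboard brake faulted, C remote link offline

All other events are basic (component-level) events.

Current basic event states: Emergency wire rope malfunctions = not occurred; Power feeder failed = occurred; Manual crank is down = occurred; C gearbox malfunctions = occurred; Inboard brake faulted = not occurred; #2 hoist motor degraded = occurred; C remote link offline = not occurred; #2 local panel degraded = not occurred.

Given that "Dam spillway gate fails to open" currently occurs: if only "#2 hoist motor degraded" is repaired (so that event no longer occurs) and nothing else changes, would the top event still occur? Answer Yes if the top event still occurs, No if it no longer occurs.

Counterfactual: set "#2 hoist motor degraded" to not occurred.
Remote branch inoperative [OR]: Manual crank is down=occurs, Inboard brake faulted=not, C remote link offline=not → at least one input occurs → occurs.
Control chain down [AND]: Emergency wire rope malfunctions=not, #2 hoist motor degraded=not → not all inputs occur → does not occur.
Backup hoist down [OR]: Remote branch inoperative=occurs, #2 local panel degraded=not, Control chain down=not → at least one input occurs → occurs.
Hoist path lost [AND]: C gearbox malfunctions=occurs, Power feeder failed=occurs → all inputs occur → occurs.
Dam spillway gate fails to open [AND]: Backup hoist down=occurs, Hoist path lost=occurs → all inputs occur → occurs.

Yes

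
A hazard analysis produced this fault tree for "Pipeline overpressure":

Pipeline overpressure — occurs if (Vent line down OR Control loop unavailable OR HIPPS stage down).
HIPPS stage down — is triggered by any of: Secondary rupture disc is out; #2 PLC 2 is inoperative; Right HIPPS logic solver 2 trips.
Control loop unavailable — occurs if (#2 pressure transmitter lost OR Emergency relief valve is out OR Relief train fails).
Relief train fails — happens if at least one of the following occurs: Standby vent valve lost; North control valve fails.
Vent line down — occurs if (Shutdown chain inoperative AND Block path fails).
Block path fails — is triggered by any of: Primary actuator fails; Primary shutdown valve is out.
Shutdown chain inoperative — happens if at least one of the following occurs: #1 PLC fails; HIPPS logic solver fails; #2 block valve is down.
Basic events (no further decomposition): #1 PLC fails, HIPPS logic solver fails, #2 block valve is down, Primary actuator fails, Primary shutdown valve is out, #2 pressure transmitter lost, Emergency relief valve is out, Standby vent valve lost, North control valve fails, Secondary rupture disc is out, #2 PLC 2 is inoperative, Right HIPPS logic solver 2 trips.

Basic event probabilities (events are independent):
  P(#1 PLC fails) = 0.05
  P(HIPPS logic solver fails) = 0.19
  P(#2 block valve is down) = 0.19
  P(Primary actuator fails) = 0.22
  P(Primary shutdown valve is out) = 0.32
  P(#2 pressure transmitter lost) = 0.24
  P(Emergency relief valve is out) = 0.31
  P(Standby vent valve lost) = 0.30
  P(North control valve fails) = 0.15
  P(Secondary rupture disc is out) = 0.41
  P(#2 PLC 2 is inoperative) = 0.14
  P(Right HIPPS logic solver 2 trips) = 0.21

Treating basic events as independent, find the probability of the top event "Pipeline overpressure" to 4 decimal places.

0.8971

P(Shutdown chain inoperative) [OR] = 1 − (1−0.05) × (1−0.19) × (1−0.19) = 0.376705
P(Block path fails) [OR] = 1 − (1−0.22) × (1−0.32) = 0.469600
P(Vent line down) [AND] = 0.376705 × 0.469600 = 0.176901
P(Relief train fails) [OR] = 1 − (1−0.30) × (1−0.15) = 0.405000
P(Control loop unavailable) [OR] = 1 − (1−0.24) × (1−0.31) × (1−0.405000) = 0.687982
P(HIPPS stage down) [OR] = 1 − (1−0.41) × (1−0.14) × (1−0.21) = 0.599154
P(Pipeline overpressure) [OR] = 1 − (1−0.176901) × (1−0.687982) × (1−0.599154) = 0.897054
Rounded to 4 decimal places: P(Pipeline overpressure) ≈ 0.8971.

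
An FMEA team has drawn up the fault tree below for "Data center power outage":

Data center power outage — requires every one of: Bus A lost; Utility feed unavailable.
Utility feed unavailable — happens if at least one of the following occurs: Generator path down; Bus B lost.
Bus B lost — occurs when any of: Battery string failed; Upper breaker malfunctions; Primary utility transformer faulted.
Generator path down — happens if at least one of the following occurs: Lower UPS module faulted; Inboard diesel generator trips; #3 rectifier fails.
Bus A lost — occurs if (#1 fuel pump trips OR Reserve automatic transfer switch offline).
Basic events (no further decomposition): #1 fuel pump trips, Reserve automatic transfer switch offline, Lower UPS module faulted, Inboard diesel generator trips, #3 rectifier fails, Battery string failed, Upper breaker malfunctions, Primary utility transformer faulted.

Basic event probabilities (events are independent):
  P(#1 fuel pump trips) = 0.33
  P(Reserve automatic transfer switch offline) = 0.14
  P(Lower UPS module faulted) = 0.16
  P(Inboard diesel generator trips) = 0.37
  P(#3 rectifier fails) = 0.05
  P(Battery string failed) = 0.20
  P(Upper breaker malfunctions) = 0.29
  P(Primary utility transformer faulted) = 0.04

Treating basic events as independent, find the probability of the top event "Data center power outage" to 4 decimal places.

0.3076

P(Bus A lost) [OR] = 1 − (1−0.33) × (1−0.14) = 0.423800
P(Generator path down) [OR] = 1 − (1−0.16) × (1−0.37) × (1−0.05) = 0.497260
P(Bus B lost) [OR] = 1 − (1−0.20) × (1−0.29) × (1−0.04) = 0.454720
P(Utility feed unavailable) [OR] = 1 − (1−0.497260) × (1−0.454720) = 0.725866
P(Data center power outage) [AND] = 0.423800 × 0.725866 = 0.307622
Rounded to 4 decimal places: P(Data center power outage) ≈ 0.3076.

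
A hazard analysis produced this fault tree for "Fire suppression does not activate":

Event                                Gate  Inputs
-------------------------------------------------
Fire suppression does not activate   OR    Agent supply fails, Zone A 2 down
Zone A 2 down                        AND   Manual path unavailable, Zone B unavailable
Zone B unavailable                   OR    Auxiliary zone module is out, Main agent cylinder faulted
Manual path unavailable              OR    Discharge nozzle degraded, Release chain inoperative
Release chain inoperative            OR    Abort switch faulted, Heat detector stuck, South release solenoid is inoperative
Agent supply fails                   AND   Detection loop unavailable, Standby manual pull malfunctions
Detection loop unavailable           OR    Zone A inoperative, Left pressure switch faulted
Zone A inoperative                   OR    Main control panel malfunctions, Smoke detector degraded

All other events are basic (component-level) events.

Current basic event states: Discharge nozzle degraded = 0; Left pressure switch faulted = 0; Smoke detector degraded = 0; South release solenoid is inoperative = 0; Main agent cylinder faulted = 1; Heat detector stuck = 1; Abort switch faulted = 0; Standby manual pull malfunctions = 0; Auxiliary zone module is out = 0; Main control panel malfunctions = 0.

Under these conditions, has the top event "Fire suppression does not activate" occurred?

Zone A inoperative [OR]: Main control panel malfunctions=not, Smoke detector degraded=not → no input occurs → does not occur.
Detection loop unavailable [OR]: Zone A inoperative=not, Left pressure switch faulted=not → no input occurs → does not occur.
Agent supply fails [AND]: Detection loop unavailable=not, Standby manual pull malfunctions=not → not all inputs occur → does not occur.
Release chain inoperative [OR]: Abort switch faulted=not, Heat detector stuck=occurs, South release solenoid is inoperative=not → at least one input occurs → occurs.
Manual path unavailable [OR]: Discharge nozzle degraded=not, Release chain inoperative=occurs → at least one input occurs → occurs.
Zone B unavailable [OR]: Auxiliary zone module is out=not, Main agent cylinder faulted=occurs → at least one input occurs → occurs.
Zone A 2 down [AND]: Manual path unavailable=occurs, Zone B unavailable=occurs → all inputs occur → occurs.
Fire suppression does not activate [OR]: Agent supply fails=not, Zone A 2 down=occurs → at least one input occurs → occurs.

Yes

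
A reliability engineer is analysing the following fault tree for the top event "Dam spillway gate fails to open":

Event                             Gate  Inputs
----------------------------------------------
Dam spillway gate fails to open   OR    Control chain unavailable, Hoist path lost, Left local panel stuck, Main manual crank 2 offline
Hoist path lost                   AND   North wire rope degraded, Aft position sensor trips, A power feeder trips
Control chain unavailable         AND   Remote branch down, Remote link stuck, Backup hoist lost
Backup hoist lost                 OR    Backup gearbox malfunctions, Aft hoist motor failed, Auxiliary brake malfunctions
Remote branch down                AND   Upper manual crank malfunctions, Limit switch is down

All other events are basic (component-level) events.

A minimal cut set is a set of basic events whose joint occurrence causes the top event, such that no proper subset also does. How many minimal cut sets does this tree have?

6

Remote branch down [AND]: one cut set from each child combined → 1 × 1 = 1 cut set(s).
Backup hoist lost [OR]: union of children's cut sets → 3 cut set(s).
Control chain unavailable [AND]: one cut set from each child combined → 1 × 1 × 3 = 3 cut set(s).
Hoist path lost [AND]: one cut set from each child combined → 1 × 1 × 1 = 1 cut set(s).
Dam spillway gate fails to open [OR]: union of children's cut sets → 6 cut set(s).
Minimal cut sets: {Backup gearbox malfunctions, Limit switch is down, Remote link stuck, Upper manual crank malfunctions}; {Aft hoist motor failed, Limit switch is down, Remote link stuck, Upper manual crank malfunctions}; {Auxiliary brake malfunctions, Limit switch is down, Remote link stuck, Upper manual crank malfunctions}; {A power feeder trips, Aft position sensor trips, North wire rope degraded}; {Left local panel stuck}; {Main manual crank 2 offline}.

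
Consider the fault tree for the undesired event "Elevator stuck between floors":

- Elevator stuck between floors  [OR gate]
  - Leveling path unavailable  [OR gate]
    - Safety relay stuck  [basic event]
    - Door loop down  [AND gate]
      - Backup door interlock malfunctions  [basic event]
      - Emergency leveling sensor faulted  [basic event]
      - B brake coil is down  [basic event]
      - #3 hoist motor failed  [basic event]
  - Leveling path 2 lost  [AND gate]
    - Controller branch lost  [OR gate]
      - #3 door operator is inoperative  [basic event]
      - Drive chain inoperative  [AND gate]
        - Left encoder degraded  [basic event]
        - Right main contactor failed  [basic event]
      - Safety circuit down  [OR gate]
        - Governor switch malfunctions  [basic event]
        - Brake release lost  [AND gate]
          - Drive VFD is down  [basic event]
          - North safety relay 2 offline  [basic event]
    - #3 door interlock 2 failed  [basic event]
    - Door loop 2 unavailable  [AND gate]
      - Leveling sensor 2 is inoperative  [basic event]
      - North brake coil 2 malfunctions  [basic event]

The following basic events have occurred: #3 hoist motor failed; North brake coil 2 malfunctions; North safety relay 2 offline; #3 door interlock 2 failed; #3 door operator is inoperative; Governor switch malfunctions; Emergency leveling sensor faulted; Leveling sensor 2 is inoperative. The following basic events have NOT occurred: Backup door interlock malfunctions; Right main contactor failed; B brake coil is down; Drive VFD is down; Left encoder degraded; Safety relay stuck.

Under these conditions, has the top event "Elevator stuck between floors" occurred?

Yes

Door loop down [AND]: Backup door interlock malfunctions=not, Emergency leveling sensor faulted=occurs, B brake coil is down=not, #3 hoist motor failed=occurs → not all inputs occur → does not occur.
Leveling path unavailable [OR]: Safety relay stuck=not, Door loop down=not → no input occurs → does not occur.
Drive chain inoperative [AND]: Left encoder degraded=not, Right main contactor failed=not → not all inputs occur → does not occur.
Brake release lost [AND]: Drive VFD is down=not, North safety relay 2 offline=occurs → not all inputs occur → does not occur.
Safety circuit down [OR]: Governor switch malfunctions=occurs, Brake release lost=not → at least one input occurs → occurs.
Controller branch lost [OR]: #3 door operator is inoperative=occurs, Drive chain inoperative=not, Safety circuit down=occurs → at least one input occurs → occurs.
Door loop 2 unavailable [AND]: Leveling sensor 2 is inoperative=occurs, North brake coil 2 malfunctions=occurs → all inputs occur → occurs.
Leveling path 2 lost [AND]: Controller branch lost=occurs, #3 door interlock 2 failed=occurs, Door loop 2 unavailable=occurs → all inputs occur → occurs.
Elevator stuck between floors [OR]: Leveling path unavailable=not, Leveling path 2 lost=occurs → at least one input occurs → occurs.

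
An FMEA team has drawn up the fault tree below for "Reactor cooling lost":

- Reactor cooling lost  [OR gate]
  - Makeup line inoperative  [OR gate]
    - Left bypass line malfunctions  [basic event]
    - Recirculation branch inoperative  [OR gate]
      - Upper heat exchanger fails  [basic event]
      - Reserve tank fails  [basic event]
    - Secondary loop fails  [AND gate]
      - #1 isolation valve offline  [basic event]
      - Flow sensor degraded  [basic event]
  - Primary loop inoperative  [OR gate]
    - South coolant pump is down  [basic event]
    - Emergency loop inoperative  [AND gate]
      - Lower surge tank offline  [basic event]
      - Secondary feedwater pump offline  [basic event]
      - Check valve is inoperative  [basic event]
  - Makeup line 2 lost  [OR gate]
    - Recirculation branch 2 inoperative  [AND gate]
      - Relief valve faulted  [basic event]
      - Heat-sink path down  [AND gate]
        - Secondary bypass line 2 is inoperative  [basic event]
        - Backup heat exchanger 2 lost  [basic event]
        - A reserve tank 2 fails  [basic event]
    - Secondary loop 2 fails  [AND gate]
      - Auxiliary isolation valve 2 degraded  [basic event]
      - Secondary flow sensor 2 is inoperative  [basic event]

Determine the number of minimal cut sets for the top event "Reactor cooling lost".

Recirculation branch inoperative [OR]: union of children's cut sets → 2 cut set(s).
Secondary loop fails [AND]: one cut set from each child combined → 1 × 1 = 1 cut set(s).
Makeup line inoperative [OR]: union of children's cut sets → 4 cut set(s).
Emergency loop inoperative [AND]: one cut set from each child combined → 1 × 1 × 1 = 1 cut set(s).
Primary loop inoperative [OR]: union of children's cut sets → 2 cut set(s).
Heat-sink path down [AND]: one cut set from each child combined → 1 × 1 × 1 = 1 cut set(s).
Recirculation branch 2 inoperative [AND]: one cut set from each child combined → 1 × 1 = 1 cut set(s).
Secondary loop 2 fails [AND]: one cut set from each child combined → 1 × 1 = 1 cut set(s).
Makeup line 2 lost [OR]: union of children's cut sets → 2 cut set(s).
Reactor cooling lost [OR]: union of children's cut sets → 8 cut set(s).
Minimal cut sets: {Left bypass line malfunctions}; {Upper heat exchanger fails}; {Reserve tank fails}; {#1 isolation valve offline, Flow sensor degraded}; {South coolant pump is down}; {Check valve is inoperative, Lower surge tank offline, Secondary feedwater pump offline}; {A reserve tank 2 fails, Backup heat exchanger 2 lost, Relief valve faulted, Secondary bypass line 2 is inoperative}; {Auxiliary isolation valve 2 degraded, Secondary flow sensor 2 is inoperative}.

8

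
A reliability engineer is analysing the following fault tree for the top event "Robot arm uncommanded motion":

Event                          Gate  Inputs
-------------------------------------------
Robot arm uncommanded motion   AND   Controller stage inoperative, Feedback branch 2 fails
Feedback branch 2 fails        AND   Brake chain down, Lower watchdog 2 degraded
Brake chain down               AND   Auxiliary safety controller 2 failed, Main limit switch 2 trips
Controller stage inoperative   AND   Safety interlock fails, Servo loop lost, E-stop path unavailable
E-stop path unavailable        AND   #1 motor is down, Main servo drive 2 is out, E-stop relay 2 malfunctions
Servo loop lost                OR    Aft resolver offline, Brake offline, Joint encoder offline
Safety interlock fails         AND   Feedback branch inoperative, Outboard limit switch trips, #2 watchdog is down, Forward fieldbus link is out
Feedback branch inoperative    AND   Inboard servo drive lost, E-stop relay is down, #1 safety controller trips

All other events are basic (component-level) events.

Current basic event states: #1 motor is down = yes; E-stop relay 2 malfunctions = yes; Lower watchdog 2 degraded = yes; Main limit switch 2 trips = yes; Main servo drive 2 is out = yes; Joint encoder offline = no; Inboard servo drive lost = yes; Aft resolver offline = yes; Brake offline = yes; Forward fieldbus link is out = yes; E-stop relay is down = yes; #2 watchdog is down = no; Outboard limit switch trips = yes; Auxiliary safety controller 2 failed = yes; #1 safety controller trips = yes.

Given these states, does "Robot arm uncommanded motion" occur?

Feedback branch inoperative [AND]: Inboard servo drive lost=occurs, E-stop relay is down=occurs, #1 safety controller trips=occurs → all inputs occur → occurs.
Safety interlock fails [AND]: Feedback branch inoperative=occurs, Outboard limit switch trips=occurs, #2 watchdog is down=not, Forward fieldbus link is out=occurs → not all inputs occur → does not occur.
Servo loop lost [OR]: Aft resolver offline=occurs, Brake offline=occurs, Joint encoder offline=not → at least one input occurs → occurs.
E-stop path unavailable [AND]: #1 motor is down=occurs, Main servo drive 2 is out=occurs, E-stop relay 2 malfunctions=occurs → all inputs occur → occurs.
Controller stage inoperative [AND]: Safety interlock fails=not, Servo loop lost=occurs, E-stop path unavailable=occurs → not all inputs occur → does not occur.
Brake chain down [AND]: Auxiliary safety controller 2 failed=occurs, Main limit switch 2 trips=occurs → all inputs occur → occurs.
Feedback branch 2 fails [AND]: Brake chain down=occurs, Lower watchdog 2 degraded=occurs → all inputs occur → occurs.
Robot arm uncommanded motion [AND]: Controller stage inoperative=not, Feedback branch 2 fails=occurs → not all inputs occur → does not occur.

No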